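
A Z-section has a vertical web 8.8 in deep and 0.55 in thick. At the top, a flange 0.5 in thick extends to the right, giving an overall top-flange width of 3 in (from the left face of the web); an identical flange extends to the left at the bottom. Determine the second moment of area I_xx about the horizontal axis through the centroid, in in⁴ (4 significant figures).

Break the section into simple shapes (no overlaps), measuring from the bottom-left corner of the bounding box.
Web: 0.55 × 8.8, A = 4.84 in², y = 4.4 in, Ī = 31.2341 in⁴.
Top flange (beyond web): 2.45 × 0.5, A = 1.225 in², y = 8.55 in, Ī = 0.0255208 in⁴.
Bottom flange (beyond web): 2.45 × 0.5, A = 1.225 in², y = 0.25 in, Ī = 0.0255208 in⁴.
Centroid: ȳ = ΣA·y / ΣA = 4.4 in.
Transfer each piece to the horizontal axis through the centroid using Ī + A·d² with d = y − 4.4:
  web: d = 0 in → contributes +31.2341 in⁴
  top flange (beyond web): d = 4.15 in → contributes +21.1231 in⁴
  bottom flange (beyond web): d = -4.15 in → contributes +21.1231 in⁴
Total I = 73.4803 in⁴.

I_xx ≈ 73.48 in⁴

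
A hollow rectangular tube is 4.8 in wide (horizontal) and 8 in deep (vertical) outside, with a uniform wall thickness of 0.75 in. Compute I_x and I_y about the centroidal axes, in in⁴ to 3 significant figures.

I_x ≈ 129 in⁴, I_y ≈ 54.3 in⁴

Break the section into simple shapes (no overlaps), measuring from the bottom-left corner of the bounding box.
Outer rectangle: 4.8 × 8, A = 38.4 in², y = 4 in, Ī = 204.8 in⁴.
Inner void (subtracted): 3.3 × 6.5, A = 21.45 in², y = 4 in, Ī = 75.522 in⁴.
By symmetry the centroid is at mid-height, ȳ = 4 in.
All pieces are centred on the centroidal x-axis, so I = ΣĪ (holes subtracted) = 129.28 in⁴.
Repeating about the centroidal y-axis gives I_y = 54.262 in⁴.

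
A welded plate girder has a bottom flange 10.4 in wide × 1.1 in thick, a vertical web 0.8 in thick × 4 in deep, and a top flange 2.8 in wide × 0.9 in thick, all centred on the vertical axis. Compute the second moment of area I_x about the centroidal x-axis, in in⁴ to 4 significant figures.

Treat the section as a set of non-overlapping primitives; coordinates are from the bounding-box lower-left.
Bottom plate: 10.4 × 1.1, A = 11.44 in², y = 0.55 in, Ī = 1.15353 in⁴.
Web plate: 0.8 × 4, A = 3.2 in², y = 3.1 in, Ī = 4.26667 in⁴.
Top plate: 2.8 × 0.9, A = 2.52 in², y = 5.55 in, Ī = 0.1701 in⁴.
Centroid: ȳ = ΣA·y / ΣA = 1.75979 in.
Transfer each piece to the centroidal x-axis using Ī + A·d² with d = y − 1.75979:
  bottom plate: d = -1.20979 in → contributes +17.897 in⁴
  web plate: d = 1.34021 in → contributes +10.0144 in⁴
  top plate: d = 3.79021 in → contributes +36.3716 in⁴
Total I = 64.2831 in⁴.

I_x ≈ 64.28 in⁴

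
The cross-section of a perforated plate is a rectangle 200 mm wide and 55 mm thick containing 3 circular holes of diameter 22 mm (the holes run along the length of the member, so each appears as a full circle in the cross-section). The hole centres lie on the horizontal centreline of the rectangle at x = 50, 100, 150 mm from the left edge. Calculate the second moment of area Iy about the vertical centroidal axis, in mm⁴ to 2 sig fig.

Break the section into simple shapes (no overlaps), measuring from the bottom-left corner of the bounding box.
Plate: 200 × 55, A = 11 000 mm², x = 100 mm, Ī = 36 666 667 mm⁴.
Hole 1 (subtracted): ⌀22, A = 380.1 mm², x = 50 mm, Ī = 11 499 mm⁴.
Hole 2 (subtracted): ⌀22, A = 380.1 mm², x = 100 mm, Ī = 11 499 mm⁴.
Hole 3 (subtracted): ⌀22, A = 380.1 mm², x = 150 mm, Ī = 11 499 mm⁴.
By symmetry the centroid is at mid-width, x̄ = 100 mm.
Transfer each piece to the vertical centroidal axis using Ī + A·d² with d = x − 100:
  plate: d = 0 mm → contributes +36 666 667 mm⁴
  hole 1: d = -50 mm → contributes −961 831 mm⁴
  hole 2: d = 0 mm → contributes −11 499 mm⁴
  hole 3: d = 50 mm → contributes −961 831 mm⁴
Total I = 34 731 506 mm⁴.

Iy ≈ 3.5 × 10⁷ mm⁴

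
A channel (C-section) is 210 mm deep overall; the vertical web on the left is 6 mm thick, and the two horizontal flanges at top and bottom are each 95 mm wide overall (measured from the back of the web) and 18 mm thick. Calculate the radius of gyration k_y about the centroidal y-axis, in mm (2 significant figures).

Treat the section as a set of non-overlapping primitives; coordinates are from the bounding-box lower-left.
Web: 6 × 210, A = 1 260 mm², x = 3 mm, Ī = 3 780 mm⁴.
Top flange (beyond web): 89 × 18, A = 1 602 mm², x = 50.5 mm, Ī = 1 057 454 mm⁴.
Bottom flange (beyond web): 89 × 18, A = 1 602 mm², x = 50.5 mm, Ī = 1 057 454 mm⁴.
Centroid: x̄ = ΣA·x / ΣA = 37.09 mm.
Transfer each piece to the centroidal y-axis using Ī + A·d² with d = x − 37.09:
  web: d = -34.09 mm → contributes +1 468 297 mm⁴
  top flange (beyond web): d = 13.41 mm → contributes +1 345 420 mm⁴
  bottom flange (beyond web): d = 13.41 mm → contributes +1 345 420 mm⁴
Total I = 4 159 138 mm⁴.
Radius of gyration: k = √(I/A) = √(4 159 138 / 4 464) = 30.52 mm.

k_y ≈ 31 mm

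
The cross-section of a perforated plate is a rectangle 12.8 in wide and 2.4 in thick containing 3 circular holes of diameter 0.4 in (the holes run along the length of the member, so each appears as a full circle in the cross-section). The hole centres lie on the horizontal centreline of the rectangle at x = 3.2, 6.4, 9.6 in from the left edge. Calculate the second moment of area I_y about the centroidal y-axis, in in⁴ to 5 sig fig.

I_y ≈ 416.85 in⁴

Decompose the section into non-overlapping parts with the origin at the bottom-left of its bounding rectangle.
Plate: 12.8 × 2.4, A = 30.72 in², x = 6.4 in, Ī = 419.4304 in⁴.
Hole 1 (subtracted): ⌀0.4, A = 0.1256637 in², x = 3.2 in, Ī = 0.001256637 in⁴.
Hole 2 (subtracted): ⌀0.4, A = 0.1256637 in², x = 6.4 in, Ī = 0.001256637 in⁴.
Hole 3 (subtracted): ⌀0.4, A = 0.1256637 in², x = 9.6 in, Ī = 0.001256637 in⁴.
By symmetry the centroid is at mid-width, x̄ = 6.4 in.
Transfer each piece to the centroidal y-axis using Ī + A·d² with d = x − 6.4:
  plate: d = 0 in → contributes +419.4304 in⁴
  hole 1: d = -3.2 in → contributes −1.288053 in⁴
  hole 2: d = 0 in → contributes −0.001256637 in⁴
  hole 3: d = 3.2 in → contributes −1.288053 in⁴
Total I = 416.853 in⁴.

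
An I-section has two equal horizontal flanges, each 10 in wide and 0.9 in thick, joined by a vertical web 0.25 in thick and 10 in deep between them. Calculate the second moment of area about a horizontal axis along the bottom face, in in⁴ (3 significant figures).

I_base ≈ 1270 in⁴

Split into non-overlapping primitives; take the origin at the lower-left of the bounding box.
Bottom flange: 10 × 0.9, A = 9 in², y = 0.45 in, Ī = 0.6075 in⁴.
Web: 0.25 × 10, A = 2.5 in², y = 5.9 in, Ī = 20.833 in⁴.
Top flange: 10 × 0.9, A = 9 in², y = 11.35 in, Ī = 0.6075 in⁴.
Transfer each piece to the bottom edge using Ī + A·d² with d = y − 0:
  bottom flange: d = 0.45 in → contributes +2.43 in⁴
  web: d = 5.9 in → contributes +107.86 in⁴
  top flange: d = 11.35 in → contributes +1 160 in⁴
Total I = 1270.3 in⁴.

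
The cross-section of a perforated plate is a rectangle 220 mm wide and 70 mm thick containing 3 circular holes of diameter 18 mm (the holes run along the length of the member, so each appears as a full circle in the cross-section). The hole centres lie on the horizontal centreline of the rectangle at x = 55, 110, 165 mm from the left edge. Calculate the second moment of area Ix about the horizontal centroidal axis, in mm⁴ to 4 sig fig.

Break the section into simple shapes (no overlaps), measuring from the bottom-left corner of the bounding box.
Plate: 220 × 70, A = 15 400 mm², y = 35 mm, Ī = 6 288 333 mm⁴.
Hole 1 (subtracted): ⌀18, A = 254.469 mm², y = 35 mm, Ī = 5 153 mm⁴.
Hole 2 (subtracted): ⌀18, A = 254.469 mm², y = 35 mm, Ī = 5 153 mm⁴.
Hole 3 (subtracted): ⌀18, A = 254.469 mm², y = 35 mm, Ī = 5 153 mm⁴.
By symmetry the centroid is at mid-height, ȳ = 35 mm.
All pieces are centred on the horizontal centroidal axis, so I = ΣĪ (holes subtracted) = 6 272 874 mm⁴.

Ix ≈ 6.273 × 10⁶ mm⁴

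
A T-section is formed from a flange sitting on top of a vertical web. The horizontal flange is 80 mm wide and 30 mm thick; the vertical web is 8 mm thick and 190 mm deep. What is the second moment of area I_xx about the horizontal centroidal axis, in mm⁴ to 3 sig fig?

I_xx ≈ 1.60 × 10⁷ mm⁴

Split into non-overlapping primitives; take the origin at the lower-left of the bounding box.
Flange: 80 × 30, A = 2 400 mm², y = 205 mm, Ī = 180 000 mm⁴.
Web: 8 × 190, A = 1 520 mm², y = 95 mm, Ī = 4 572 667 mm⁴.
Centroid: ȳ = ΣA·y / ΣA = 162.35 mm.
Transfer each piece to the horizontal centroidal axis using Ī + A·d² with d = y − 162.35:
  flange: d = 42.653 mm → contributes +4 546 281 mm⁴
  web: d = -67.347 mm → contributes +11 466 794 mm⁴
Total I = 16 013 075 mm⁴.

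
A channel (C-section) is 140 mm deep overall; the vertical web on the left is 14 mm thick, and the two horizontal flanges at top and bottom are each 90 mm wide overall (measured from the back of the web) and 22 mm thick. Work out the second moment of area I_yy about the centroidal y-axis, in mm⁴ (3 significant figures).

Treat the section as a set of non-overlapping primitives; coordinates are from the bounding-box lower-left.
Web: 14 × 140, A = 1 960 mm², x = 7 mm, Ī = 32 013 mm⁴.
Top flange (beyond web): 76 × 22, A = 1 672 mm², x = 52 mm, Ī = 804 789 mm⁴.
Bottom flange (beyond web): 76 × 22, A = 1 672 mm², x = 52 mm, Ī = 804 789 mm⁴.
Centroid: x̄ = ΣA·x / ΣA = 35.371 mm.
Transfer each piece to the centroidal y-axis using Ī + A·d² with d = x − 35.371:
  web: d = -28.371 mm → contributes +1 609 649 mm⁴
  top flange (beyond web): d = 16.629 mm → contributes +1 267 135 mm⁴
  bottom flange (beyond web): d = 16.629 mm → contributes +1 267 135 mm⁴
Total I = 4 143 918 mm⁴.

I_yy ≈ 4.14 × 10⁶ mm⁴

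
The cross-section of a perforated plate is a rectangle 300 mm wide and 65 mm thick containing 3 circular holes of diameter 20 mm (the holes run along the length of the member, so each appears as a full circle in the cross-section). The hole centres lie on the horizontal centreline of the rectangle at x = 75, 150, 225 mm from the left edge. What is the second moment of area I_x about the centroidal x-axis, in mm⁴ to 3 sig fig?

Break the section into simple shapes (no overlaps), measuring from the bottom-left corner of the bounding box.
Plate: 300 × 65, A = 19 500 mm², y = 32.5 mm, Ī = 6 865 625 mm⁴.
Hole 1 (subtracted): ⌀20, A = 314.16 mm², y = 32.5 mm, Ī = 7 854 mm⁴.
Hole 2 (subtracted): ⌀20, A = 314.16 mm², y = 32.5 mm, Ī = 7 854 mm⁴.
Hole 3 (subtracted): ⌀20, A = 314.16 mm², y = 32.5 mm, Ī = 7 854 mm⁴.
By symmetry the centroid is at mid-height, ȳ = 32.5 mm.
All pieces are centred on the centroidal x-axis, so I = ΣĪ (holes subtracted) = 6 842 063 mm⁴.

I_x ≈ 6.84 × 10⁶ mm⁴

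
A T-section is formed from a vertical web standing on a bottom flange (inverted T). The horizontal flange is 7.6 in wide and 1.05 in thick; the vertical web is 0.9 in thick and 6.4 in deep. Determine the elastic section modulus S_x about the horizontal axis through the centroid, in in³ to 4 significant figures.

Split into non-overlapping primitives; take the origin at the lower-left of the bounding box.
Flange: 7.6 × 1.05, A = 7.98 in², y = 0.525 in, Ī = 0.733163 in⁴.
Web: 0.9 × 6.4, A = 5.76 in², y = 4.25 in, Ī = 19.6608 in⁴.
Centroid: ȳ = ΣA·y / ΣA = 2.08657 in.
Transfer each piece to the horizontal axis through the centroid using Ī + A·d² with d = y − 2.08657:
  flange: d = -1.56157 in → contributes +20.1925 in⁴
  web: d = 2.16343 in → contributes +46.62 in⁴
Total I = 66.8125 in⁴.
Extreme fibre distance c = 5.36343 in; S = I/c = 12.457 in³.

S_x ≈ 12.46 in³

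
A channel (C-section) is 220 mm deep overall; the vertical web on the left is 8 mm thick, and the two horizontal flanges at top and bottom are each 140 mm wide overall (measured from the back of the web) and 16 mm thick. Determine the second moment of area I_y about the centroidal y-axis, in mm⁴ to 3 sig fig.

Split into non-overlapping primitives; take the origin at the lower-left of the bounding box.
Web: 8 × 220, A = 1 760 mm², x = 4 mm, Ī = 9386.7 mm⁴.
Top flange (beyond web): 132 × 16, A = 2 112 mm², x = 74 mm, Ī = 3 066 624 mm⁴.
Bottom flange (beyond web): 132 × 16, A = 2 112 mm², x = 74 mm, Ī = 3 066 624 mm⁴.
Centroid: x̄ = ΣA·x / ΣA = 53.412 mm.
Transfer each piece to the centroidal y-axis using Ī + A·d² with d = x − 53.412:
  web: d = -49.412 mm → contributes +4 306 466 mm⁴
  top flange (beyond web): d = 20.588 mm → contributes +3 961 849 mm⁴
  bottom flange (beyond web): d = 20.588 mm → contributes +3 961 849 mm⁴
Total I = 12 230 164 mm⁴.

I_y ≈ 1.22 × 10⁷ mm⁴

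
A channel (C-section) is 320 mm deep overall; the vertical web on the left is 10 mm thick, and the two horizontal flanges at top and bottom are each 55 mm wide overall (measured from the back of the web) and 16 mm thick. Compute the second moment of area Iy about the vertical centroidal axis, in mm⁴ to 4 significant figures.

Iy ≈ 1.021 × 10⁶ mm⁴

Decompose the section into non-overlapping parts with the origin at the bottom-left of its bounding rectangle.
Web: 10 × 320, A = 3 200 mm², x = 5 mm, Ī = 26666.7 mm⁴.
Top flange (beyond web): 45 × 16, A = 720 mm², x = 32.5 mm, Ī = 121 500 mm⁴.
Bottom flange (beyond web): 45 × 16, A = 720 mm², x = 32.5 mm, Ī = 121 500 mm⁴.
Centroid: x̄ = ΣA·x / ΣA = 13.5345 mm.
Transfer each piece to the vertical centroidal axis using Ī + A·d² with d = x − 13.5345:
  web: d = -8.53448 mm → contributes +259 746 mm⁴
  top flange (beyond web): d = 18.9655 mm → contributes +380 477 mm⁴
  bottom flange (beyond web): d = 18.9655 mm → contributes +380 477 mm⁴
Total I = 1 020 701 mm⁴.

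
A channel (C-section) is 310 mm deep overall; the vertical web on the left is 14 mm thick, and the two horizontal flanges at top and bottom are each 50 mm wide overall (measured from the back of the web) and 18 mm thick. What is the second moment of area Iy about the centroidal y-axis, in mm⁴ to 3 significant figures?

Decompose the section into non-overlapping parts with the origin at the bottom-left of its bounding rectangle.
Web: 14 × 310, A = 4 340 mm², x = 7 mm, Ī = 70 887 mm⁴.
Top flange (beyond web): 36 × 18, A = 648 mm², x = 32 mm, Ī = 69 984 mm⁴.
Bottom flange (beyond web): 36 × 18, A = 648 mm², x = 32 mm, Ī = 69 984 mm⁴.
Centroid: x̄ = ΣA·x / ΣA = 12.749 mm.
Transfer each piece to the centroidal y-axis using Ī + A·d² with d = x − 12.749:
  web: d = -5.7488 mm → contributes +214 316 mm⁴
  top flange (beyond web): d = 19.251 mm → contributes +310 139 mm⁴
  bottom flange (beyond web): d = 19.251 mm → contributes +310 139 mm⁴
Total I = 834 595 mm⁴.

Iy ≈ 8.35 × 10⁵ mm⁴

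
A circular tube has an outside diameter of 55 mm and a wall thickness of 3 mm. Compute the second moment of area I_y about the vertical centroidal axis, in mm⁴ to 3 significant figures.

I_y ≈ 1.66 × 10⁵ mm⁴

Break the section into simple shapes (no overlaps), measuring from the bottom-left corner of the bounding box.
Outer circle: ⌀55, A = 2375.8 mm², x = 27.5 mm, Ī = 449 180 mm⁴.
Bore (subtracted): ⌀49, A = 1885.7 mm², x = 27.5 mm, Ī = 282 979 mm⁴.
By symmetry the centroid is at mid-width, x̄ = 27.5 mm.
All pieces are centred on the vertical centroidal axis, so I = ΣĪ (holes subtracted) = 166 201 mm⁴.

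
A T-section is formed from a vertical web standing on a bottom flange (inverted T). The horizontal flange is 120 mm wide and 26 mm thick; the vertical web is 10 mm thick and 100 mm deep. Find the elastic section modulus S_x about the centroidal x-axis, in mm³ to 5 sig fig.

S_x ≈ 4.1089 × 10⁴ mm³

Break the section into simple shapes (no overlaps), measuring from the bottom-left corner of the bounding box.
Flange: 120 × 26, A = 3 120 mm², y = 13 mm, Ī = 175 760 mm⁴.
Web: 10 × 100, A = 1 000 mm², y = 76 mm, Ī = 833333.3 mm⁴.
Centroid: ȳ = ΣA·y / ΣA = 28.29126 mm.
Transfer each piece to the centroidal x-axis using Ī + A·d² with d = y − 28.29126:
  flange: d = -15.29126 mm → contributes +905286.8 mm⁴
  web: d = 47.70874 mm → contributes +3 109 457 mm⁴
Total I = 4 014 744 mm⁴.
Extreme fibre distance c = 97.70874 mm; S = I/c = 41088.89 mm³.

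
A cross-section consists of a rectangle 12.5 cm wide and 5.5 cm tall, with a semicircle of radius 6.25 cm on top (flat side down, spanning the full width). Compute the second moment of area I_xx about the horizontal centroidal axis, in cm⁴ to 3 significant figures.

I_xx ≈ 1290 cm⁴

Treat the section as a set of non-overlapping primitives; coordinates are from the bounding-box lower-left.
Rectangular body: 12.5 × 5.5, A = 68.75 cm², y = 2.75 cm, Ī = 173.31 cm⁴.
Semicircular cap: semicircle r = 6.25, A = 61.359 cm², y = 8.1526 cm, Ī = 167.48 cm⁴.
Centroid: ȳ = ΣA·y / ΣA = 5.2978 cm.
Transfer each piece to the horizontal centroidal axis using Ī + A·d² with d = y − 5.2978:
  rectangular body: d = -2.5478 cm → contributes +619.6 cm⁴
  semicircular cap: d = 2.8547 cm → contributes +667.52 cm⁴
Total I = 1287.1 cm⁴.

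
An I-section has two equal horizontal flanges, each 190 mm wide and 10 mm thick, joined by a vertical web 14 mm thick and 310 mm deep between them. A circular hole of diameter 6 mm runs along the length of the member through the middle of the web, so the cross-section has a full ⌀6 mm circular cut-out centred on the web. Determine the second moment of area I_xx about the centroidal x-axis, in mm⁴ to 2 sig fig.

I_xx ≈ 1.3 × 10⁸ mm⁴

Treat the section as a set of non-overlapping primitives; coordinates are from the bounding-box lower-left.
Bottom flange: 190 × 10, A = 1 900 mm², y = 5 mm, Ī = 15 833 mm⁴.
Web: 14 × 310, A = 4 340 mm², y = 165 mm, Ī = 34 756 167 mm⁴.
Top flange: 190 × 10, A = 1 900 mm², y = 325 mm, Ī = 15 833 mm⁴.
Hole (subtracted): ⌀6, A = 28.27 mm², y = 165 mm, Ī = 63.62 mm⁴.
By symmetry the centroid is at mid-height, ȳ = 165 mm.
Transfer each piece to the centroidal x-axis using Ī + A·d² with d = y − 165:
  bottom flange: d = -160 mm → contributes +48 655 833 mm⁴
  web: d = 0 mm → contributes +34 756 167 mm⁴
  top flange: d = 160 mm → contributes +48 655 833 mm⁴
  hole: d = 0 mm → contributes −63.62 mm⁴
Total I = 132 067 770 mm⁴.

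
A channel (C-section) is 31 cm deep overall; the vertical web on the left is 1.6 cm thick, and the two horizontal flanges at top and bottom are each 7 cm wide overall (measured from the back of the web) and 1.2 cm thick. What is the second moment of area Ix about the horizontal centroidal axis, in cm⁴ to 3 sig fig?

Break the section into simple shapes (no overlaps), measuring from the bottom-left corner of the bounding box.
Web: 1.6 × 31, A = 49.6 cm², y = 15.5 cm, Ī = 3972.1 cm⁴.
Top flange (beyond web): 5.4 × 1.2, A = 6.48 cm², y = 30.4 cm, Ī = 0.7776 cm⁴.
Bottom flange (beyond web): 5.4 × 1.2, A = 6.48 cm², y = 0.6 cm, Ī = 0.7776 cm⁴.
By symmetry the centroid is at mid-height, ȳ = 15.5 cm.
Transfer each piece to the horizontal centroidal axis using Ī + A·d² with d = y − 15.5:
  web: d = 0 cm → contributes +3972.1 cm⁴
  top flange (beyond web): d = 14.9 cm → contributes +1439.4 cm⁴
  bottom flange (beyond web): d = -14.9 cm → contributes +1439.4 cm⁴
Total I = 6850.9 cm⁴.

Ix ≈ 6850 cm⁴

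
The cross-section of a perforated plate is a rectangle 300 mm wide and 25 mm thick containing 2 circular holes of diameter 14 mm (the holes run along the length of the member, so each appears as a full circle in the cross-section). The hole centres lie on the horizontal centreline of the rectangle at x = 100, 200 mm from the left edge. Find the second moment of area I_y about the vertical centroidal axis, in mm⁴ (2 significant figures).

I_y ≈ 5.5 × 10⁷ mm⁴

Split into non-overlapping primitives; take the origin at the lower-left of the bounding box.
Plate: 300 × 25, A = 7 500 mm², x = 150 mm, Ī = 56 250 000 mm⁴.
Hole 1 (subtracted): ⌀14, A = 153.9 mm², x = 100 mm, Ī = 1 886 mm⁴.
Hole 2 (subtracted): ⌀14, A = 153.9 mm², x = 200 mm, Ī = 1 886 mm⁴.
By symmetry the centroid is at mid-width, x̄ = 150 mm.
Transfer each piece to the vertical centroidal axis using Ī + A·d² with d = x − 150:
  plate: d = 0 mm → contributes +56 250 000 mm⁴
  hole 1: d = -50 mm → contributes −386 731 mm⁴
  hole 2: d = 50 mm → contributes −386 731 mm⁴
Total I = 55 476 538 mm⁴.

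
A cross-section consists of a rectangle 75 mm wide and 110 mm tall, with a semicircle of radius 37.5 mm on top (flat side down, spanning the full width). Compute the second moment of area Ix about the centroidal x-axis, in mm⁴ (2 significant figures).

Ix ≈ 1.7 × 10⁷ mm⁴

Decompose the section into non-overlapping parts with the origin at the bottom-left of its bounding rectangle.
Rectangular body: 75 × 110, A = 8 250 mm², y = 55 mm, Ī = 8 318 750 mm⁴.
Semicircular cap: semicircle r = 37.5, A = 2 209 mm², y = 125.9 mm, Ī = 217 049 mm⁴.
Centroid: ȳ = ΣA·y / ΣA = 69.98 mm.
Transfer each piece to the centroidal x-axis using Ī + A·d² with d = y − 69.98:
  rectangular body: d = -14.98 mm → contributes +10 169 409 mm⁴
  semicircular cap: d = 55.94 mm → contributes +7 128 955 mm⁴
Total I = 17 298 364 mm⁴.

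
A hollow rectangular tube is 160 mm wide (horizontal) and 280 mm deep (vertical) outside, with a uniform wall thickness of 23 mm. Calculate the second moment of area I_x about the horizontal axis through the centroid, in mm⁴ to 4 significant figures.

Break the section into simple shapes (no overlaps), measuring from the bottom-left corner of the bounding box.
Outer rectangle: 160 × 280, A = 44 800 mm², y = 140 mm, Ī = 292 693 333 mm⁴.
Inner void (subtracted): 114 × 234, A = 26 676 mm², y = 140 mm, Ī = 121 722 588 mm⁴.
By symmetry the centroid is at mid-height, ȳ = 140 mm.
All pieces are centred on the horizontal axis through the centroid, so I = ΣĪ (holes subtracted) = 170 970 745 mm⁴.

I_x ≈ 1.710 × 10⁸ mm⁴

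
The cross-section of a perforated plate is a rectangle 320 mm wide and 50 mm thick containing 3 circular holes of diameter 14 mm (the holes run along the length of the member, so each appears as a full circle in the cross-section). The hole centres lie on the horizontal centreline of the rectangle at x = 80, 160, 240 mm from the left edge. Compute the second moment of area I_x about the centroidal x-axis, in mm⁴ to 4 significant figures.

Decompose the section into non-overlapping parts with the origin at the bottom-left of its bounding rectangle.
Plate: 320 × 50, A = 16 000 mm², y = 25 mm, Ī = 3 333 333 mm⁴.
Hole 1 (subtracted): ⌀14, A = 153.938 mm², y = 25 mm, Ī = 1885.74 mm⁴.
Hole 2 (subtracted): ⌀14, A = 153.938 mm², y = 25 mm, Ī = 1885.74 mm⁴.
Hole 3 (subtracted): ⌀14, A = 153.938 mm², y = 25 mm, Ī = 1885.74 mm⁴.
By symmetry the centroid is at mid-height, ȳ = 25 mm.
All pieces are centred on the centroidal x-axis, so I = ΣĪ (holes subtracted) = 3 327 676 mm⁴.

I_x ≈ 3.328 × 10⁶ mm⁴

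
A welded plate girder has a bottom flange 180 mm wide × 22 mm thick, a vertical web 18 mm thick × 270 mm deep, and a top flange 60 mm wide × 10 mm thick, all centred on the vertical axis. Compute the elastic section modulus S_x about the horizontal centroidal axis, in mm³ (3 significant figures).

S_x ≈ 5.06 × 10⁵ mm³

Break the section into simple shapes (no overlaps), measuring from the bottom-left corner of the bounding box.
Bottom plate: 180 × 22, A = 3 960 mm², y = 11 mm, Ī = 159 720 mm⁴.
Web plate: 18 × 270, A = 4 860 mm², y = 157 mm, Ī = 29 524 500 mm⁴.
Top plate: 60 × 10, A = 600 mm², y = 297 mm, Ī = 5 000 mm⁴.
Centroid: ȳ = ΣA·y / ΣA = 104.54 mm.
Transfer each piece to the horizontal centroidal axis using Ī + A·d² with d = y − 104.54:
  bottom plate: d = -93.541 mm → contributes +34 809 695 mm⁴
  web plate: d = 52.459 mm → contributes +42 898 756 mm⁴
  top plate: d = 192.46 mm → contributes +22 229 187 mm⁴
Total I = 99 937 639 mm⁴.
Extreme fibre distance c = 197.46 mm; S = I/c = 506 119 mm³.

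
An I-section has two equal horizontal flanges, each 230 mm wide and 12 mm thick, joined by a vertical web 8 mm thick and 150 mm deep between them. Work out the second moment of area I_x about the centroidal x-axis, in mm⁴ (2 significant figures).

Break the section into simple shapes (no overlaps), measuring from the bottom-left corner of the bounding box.
Bottom flange: 230 × 12, A = 2 760 mm², y = 6 mm, Ī = 33 120 mm⁴.
Web: 8 × 150, A = 1 200 mm², y = 87 mm, Ī = 2 250 000 mm⁴.
Top flange: 230 × 12, A = 2 760 mm², y = 168 mm, Ī = 33 120 mm⁴.
By symmetry the centroid is at mid-height, ȳ = 87 mm.
Transfer each piece to the centroidal x-axis using Ī + A·d² with d = y − 87:
  bottom flange: d = -81 mm → contributes +18 141 480 mm⁴
  web: d = 0 mm → contributes +2 250 000 mm⁴
  top flange: d = 81 mm → contributes +18 141 480 mm⁴
Total I = 38 532 960 mm⁴.

I_x ≈ 3.9 × 10⁷ mm⁴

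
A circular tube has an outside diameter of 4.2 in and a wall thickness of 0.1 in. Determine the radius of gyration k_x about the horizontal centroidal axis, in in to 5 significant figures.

k_x ≈ 1.4500 in

Split into non-overlapping primitives; take the origin at the lower-left of the bounding box.
Outer circle: ⌀4.2, A = 13.85442 in², y = 2.1 in, Ī = 15.2745 in⁴.
Bore (subtracted): ⌀4, A = 12.56637 in², y = 2.1 in, Ī = 12.56637 in⁴.
By symmetry the centroid is at mid-height, ȳ = 2.1 in.
All pieces are centred on the horizontal centroidal axis, so I = ΣĪ (holes subtracted) = 2.708131 in⁴.
Radius of gyration: k = √(I/A) = √(2.708131 / 1.288053) = 1.45 in.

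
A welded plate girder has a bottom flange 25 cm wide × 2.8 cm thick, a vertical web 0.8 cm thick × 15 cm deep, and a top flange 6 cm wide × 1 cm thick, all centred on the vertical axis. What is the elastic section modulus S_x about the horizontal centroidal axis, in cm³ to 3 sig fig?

Split into non-overlapping primitives; take the origin at the lower-left of the bounding box.
Bottom plate: 25 × 2.8, A = 70 cm², y = 1.4 cm, Ī = 45.733 cm⁴.
Web plate: 0.8 × 15, A = 12 cm², y = 10.3 cm, Ī = 225 cm⁴.
Top plate: 6 × 1, A = 6 cm², y = 18.3 cm, Ī = 0.5 cm⁴.
Centroid: ȳ = ΣA·y / ΣA = 3.7659 cm.
Transfer each piece to the horizontal centroidal axis using Ī + A·d² with d = y − 3.7659:
  bottom plate: d = -2.3659 cm → contributes +437.56 cm⁴
  web plate: d = 6.5341 cm → contributes +737.33 cm⁴
  top plate: d = 14.534 cm → contributes +1267.9 cm⁴
Total I = 2442.8 cm⁴.
Extreme fibre distance c = 15.034 cm; S = I/c = 162.49 cm³.

S_x ≈ 162 cm³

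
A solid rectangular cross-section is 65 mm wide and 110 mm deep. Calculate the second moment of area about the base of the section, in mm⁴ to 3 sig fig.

I_base ≈ 2.88 × 10⁷ mm⁴

The section: 65 × 110, A = 7 150 mm², y = 55 mm, Ī = 7 209 583 mm⁴.
Transfer it to the base of the section using Ī + A·d² with d = y − 0:
  the section: d = 55 mm → contributes +28 838 333 mm⁴
Total I = 28 838 333 mm⁴.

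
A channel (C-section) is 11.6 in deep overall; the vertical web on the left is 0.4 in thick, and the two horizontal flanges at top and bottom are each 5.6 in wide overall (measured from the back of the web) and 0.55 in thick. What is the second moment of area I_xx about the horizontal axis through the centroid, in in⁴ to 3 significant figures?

Decompose the section into non-overlapping parts with the origin at the bottom-left of its bounding rectangle.
Web: 0.4 × 11.6, A = 4.64 in², y = 5.8 in, Ī = 52.03 in⁴.
Top flange (beyond web): 5.2 × 0.55, A = 2.86 in², y = 11.325 in, Ī = 0.072096 in⁴.
Bottom flange (beyond web): 5.2 × 0.55, A = 2.86 in², y = 0.275 in, Ī = 0.072096 in⁴.
By symmetry the centroid is at mid-height, ȳ = 5.8 in.
Transfer each piece to the horizontal axis through the centroid using Ī + A·d² with d = y − 5.8:
  web: d = 0 in → contributes +52.03 in⁴
  top flange (beyond web): d = 5.525 in → contributes +87.375 in⁴
  bottom flange (beyond web): d = -5.525 in → contributes +87.375 in⁴
Total I = 226.78 in⁴.

I_xx ≈ 227 in⁴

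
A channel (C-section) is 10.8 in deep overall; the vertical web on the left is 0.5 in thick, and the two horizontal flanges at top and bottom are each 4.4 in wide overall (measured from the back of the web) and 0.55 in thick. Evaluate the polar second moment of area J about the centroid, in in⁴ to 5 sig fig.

Treat the section as a set of non-overlapping primitives; coordinates are from the bounding-box lower-left.
Web: 0.5 × 10.8, A = 5.4 in², y = 5.4 in, Ī = 52.488 in⁴.
Top flange (beyond web): 3.9 × 0.55, A = 2.145 in², y = 10.525 in, Ī = 0.05407188 in⁴.
Bottom flange (beyond web): 3.9 × 0.55, A = 2.145 in², y = 0.275 in, Ī = 0.05407188 in⁴.
By symmetry the centroid is at mid-height, ȳ = 5.4 in.
Transfer each piece to the centroidal x-axis using Ī + A·d² with d = y − 5.4:
  web: d = 0 in → contributes +52.488 in⁴
  top flange (beyond web): d = 5.125 in → contributes +56.39384 in⁴
  bottom flange (beyond web): d = -5.125 in → contributes +56.39384 in⁴
Total I = 165.2757 in⁴.
For the y-axis: x̄ = 1.223994 in.
Repeating about the centroidal y-axis gives I_y = 17.12112 in⁴.
Polar second moment: J = I_x + I_y = 182.3968 in⁴.

J ≈ 182.40 in⁴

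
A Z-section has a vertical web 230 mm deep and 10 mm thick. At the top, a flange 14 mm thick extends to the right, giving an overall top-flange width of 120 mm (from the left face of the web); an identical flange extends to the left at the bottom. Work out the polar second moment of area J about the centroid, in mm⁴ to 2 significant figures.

Break the section into simple shapes (no overlaps), measuring from the bottom-left corner of the bounding box.
Web: 10 × 230, A = 2 300 mm², y = 115 mm, Ī = 10 139 167 mm⁴.
Top flange (beyond web): 110 × 14, A = 1 540 mm², y = 223 mm, Ī = 25 153 mm⁴.
Bottom flange (beyond web): 110 × 14, A = 1 540 mm², y = 7 mm, Ī = 25 153 mm⁴.
Centroid: ȳ = ΣA·y / ΣA = 115 mm.
Transfer each piece to the centroidal x-axis using Ī + A·d² with d = y − 115:
  web: d = 0 mm → contributes +10 139 167 mm⁴
  top flange (beyond web): d = 108 mm → contributes +17 987 713 mm⁴
  bottom flange (beyond web): d = -108 mm → contributes +17 987 713 mm⁴
Total I = 46 114 593 mm⁴.
For the y-axis: x̄ = 115 mm.
Repeating about the centroidal y-axis gives I_y = 14 212 833 mm⁴.
Polar second moment: J = I_x + I_y = 60 327 427 mm⁴.

J ≈ 6.0 × 10⁷ mm⁴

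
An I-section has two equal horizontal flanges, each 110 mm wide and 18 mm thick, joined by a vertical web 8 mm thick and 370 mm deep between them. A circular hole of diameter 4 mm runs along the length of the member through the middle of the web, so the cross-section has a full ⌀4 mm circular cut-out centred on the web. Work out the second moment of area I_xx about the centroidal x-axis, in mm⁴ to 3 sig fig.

I_xx ≈ 1.83 × 10⁸ mm⁴

Break the section into simple shapes (no overlaps), measuring from the bottom-left corner of the bounding box.
Bottom flange: 110 × 18, A = 1 980 mm², y = 9 mm, Ī = 53 460 mm⁴.
Web: 8 × 370, A = 2 960 mm², y = 203 mm, Ī = 33 768 667 mm⁴.
Top flange: 110 × 18, A = 1 980 mm², y = 397 mm, Ī = 53 460 mm⁴.
Hole (subtracted): ⌀4, A = 12.566 mm², y = 203 mm, Ī = 12.566 mm⁴.
By symmetry the centroid is at mid-height, ȳ = 203 mm.
Transfer each piece to the centroidal x-axis using Ī + A·d² with d = y − 203:
  bottom flange: d = -194 mm → contributes +74 572 740 mm⁴
  web: d = 0 mm → contributes +33 768 667 mm⁴
  top flange: d = 194 mm → contributes +74 572 740 mm⁴
  hole: d = 0 mm → contributes −12.566 mm⁴
Total I = 182 914 134 mm⁴.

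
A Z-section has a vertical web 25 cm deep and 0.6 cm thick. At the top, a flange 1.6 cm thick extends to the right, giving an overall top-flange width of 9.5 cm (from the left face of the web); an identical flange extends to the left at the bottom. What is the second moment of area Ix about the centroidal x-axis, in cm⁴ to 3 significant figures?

Ix ≈ 4690 cm⁴

Treat the section as a set of non-overlapping primitives; coordinates are from the bounding-box lower-left.
Web: 0.6 × 25, A = 15 cm², y = 12.5 cm, Ī = 781.25 cm⁴.
Top flange (beyond web): 8.9 × 1.6, A = 14.24 cm², y = 24.2 cm, Ī = 3.0379 cm⁴.
Bottom flange (beyond web): 8.9 × 1.6, A = 14.24 cm², y = 0.8 cm, Ī = 3.0379 cm⁴.
Centroid: ȳ = ΣA·y / ΣA = 12.5 cm.
Transfer each piece to the centroidal x-axis using Ī + A·d² with d = y − 12.5:
  web: d = 0 cm → contributes +781.25 cm⁴
  top flange (beyond web): d = 11.7 cm → contributes +1952.4 cm⁴
  bottom flange (beyond web): d = -11.7 cm → contributes +1952.4 cm⁴
Total I = 4 686 cm⁴.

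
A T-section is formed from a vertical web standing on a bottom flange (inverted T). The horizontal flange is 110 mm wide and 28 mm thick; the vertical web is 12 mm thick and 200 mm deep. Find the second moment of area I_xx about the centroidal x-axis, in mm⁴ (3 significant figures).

Decompose the section into non-overlapping parts with the origin at the bottom-left of its bounding rectangle.
Flange: 110 × 28, A = 3 080 mm², y = 14 mm, Ī = 201 227 mm⁴.
Web: 12 × 200, A = 2 400 mm², y = 128 mm, Ī = 8 000 000 mm⁴.
Centroid: ȳ = ΣA·y / ΣA = 63.927 mm.
Transfer each piece to the centroidal x-axis using Ī + A·d² with d = y − 63.927:
  flange: d = -49.927 mm → contributes +7 878 761 mm⁴
  web: d = 64.073 mm → contributes +17 852 836 mm⁴
Total I = 25 731 597 mm⁴.

I_xx ≈ 2.57 × 10⁷ mm⁴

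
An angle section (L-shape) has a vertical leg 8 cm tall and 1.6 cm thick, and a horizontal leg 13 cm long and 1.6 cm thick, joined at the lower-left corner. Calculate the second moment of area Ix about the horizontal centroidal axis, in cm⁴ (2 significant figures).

Split into non-overlapping primitives; take the origin at the lower-left of the bounding box.
Vertical leg: 1.6 × 8, A = 12.8 cm², y = 4 cm, Ī = 68.27 cm⁴.
Horizontal leg (remainder): 11.4 × 1.6, A = 18.24 cm², y = 0.8 cm, Ī = 3.891 cm⁴.
Centroid: ȳ = ΣA·y / ΣA = 2.12 cm.
Transfer each piece to the horizontal centroidal axis using Ī + A·d² with d = y − 2.12:
  vertical leg: d = 1.88 cm → contributes +113.5 cm⁴
  horizontal leg (remainder): d = -1.32 cm → contributes +35.65 cm⁴
Total I = 149.2 cm⁴.

Ix ≈ 150 cm⁴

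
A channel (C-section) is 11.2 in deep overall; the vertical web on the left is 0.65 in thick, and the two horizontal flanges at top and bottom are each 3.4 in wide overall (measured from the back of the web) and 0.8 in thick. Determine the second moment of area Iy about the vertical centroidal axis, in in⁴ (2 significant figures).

Iy ≈ 11 in⁴

Break the section into simple shapes (no overlaps), measuring from the bottom-left corner of the bounding box.
Web: 0.65 × 11.2, A = 7.28 in², x = 0.325 in, Ī = 0.2563 in⁴.
Top flange (beyond web): 2.75 × 0.8, A = 2.2 in², x = 2.025 in, Ī = 1.386 in⁴.
Bottom flange (beyond web): 2.75 × 0.8, A = 2.2 in², x = 2.025 in, Ī = 1.386 in⁴.
Centroid: x̄ = ΣA·x / ΣA = 0.9654 in.
Transfer each piece to the vertical centroidal axis using Ī + A·d² with d = x − 0.9654:
  web: d = -0.6404 in → contributes +3.242 in⁴
  top flange (beyond web): d = 1.06 in → contributes +3.856 in⁴
  bottom flange (beyond web): d = 1.06 in → contributes +3.856 in⁴
Total I = 10.95 in⁴.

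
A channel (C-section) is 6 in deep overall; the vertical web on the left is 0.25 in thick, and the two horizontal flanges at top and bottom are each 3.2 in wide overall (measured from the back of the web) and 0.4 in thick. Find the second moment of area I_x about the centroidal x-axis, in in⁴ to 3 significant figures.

I_x ≈ 23.0 in⁴

Split into non-overlapping primitives; take the origin at the lower-left of the bounding box.
Web: 0.25 × 6, A = 1.5 in², y = 3 in, Ī = 4.5 in⁴.
Top flange (beyond web): 2.95 × 0.4, A = 1.18 in², y = 5.8 in, Ī = 0.015733 in⁴.
Bottom flange (beyond web): 2.95 × 0.4, A = 1.18 in², y = 0.2 in, Ī = 0.015733 in⁴.
By symmetry the centroid is at mid-height, ȳ = 3 in.
Transfer each piece to the centroidal x-axis using Ī + A·d² with d = y − 3:
  web: d = 0 in → contributes +4.5 in⁴
  top flange (beyond web): d = 2.8 in → contributes +9.2669 in⁴
  bottom flange (beyond web): d = -2.8 in → contributes +9.2669 in⁴
Total I = 23.034 in⁴.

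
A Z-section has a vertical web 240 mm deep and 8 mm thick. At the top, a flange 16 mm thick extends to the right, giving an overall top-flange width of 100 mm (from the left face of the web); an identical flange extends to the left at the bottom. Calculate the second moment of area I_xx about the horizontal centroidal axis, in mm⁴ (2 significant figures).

Split into non-overlapping primitives; take the origin at the lower-left of the bounding box.
Web: 8 × 240, A = 1 920 mm², y = 120 mm, Ī = 9 216 000 mm⁴.
Top flange (beyond web): 92 × 16, A = 1 472 mm², y = 232 mm, Ī = 31 403 mm⁴.
Bottom flange (beyond web): 92 × 16, A = 1 472 mm², y = 8 mm, Ī = 31 403 mm⁴.
Centroid: ȳ = ΣA·y / ΣA = 120 mm.
Transfer each piece to the horizontal centroidal axis using Ī + A·d² with d = y − 120:
  web: d = 0 mm → contributes +9 216 000 mm⁴
  top flange (beyond web): d = 112 mm → contributes +18 496 171 mm⁴
  bottom flange (beyond web): d = -112 mm → contributes +18 496 171 mm⁴
Total I = 46 208 341 mm⁴.

I_xx ≈ 4.6 × 10⁷ mm⁴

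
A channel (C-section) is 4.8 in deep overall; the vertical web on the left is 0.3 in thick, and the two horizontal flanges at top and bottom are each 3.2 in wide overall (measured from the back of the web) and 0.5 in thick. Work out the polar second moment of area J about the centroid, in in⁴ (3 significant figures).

Break the section into simple shapes (no overlaps), measuring from the bottom-left corner of the bounding box.
Web: 0.3 × 4.8, A = 1.44 in², y = 2.4 in, Ī = 2.7648 in⁴.
Top flange (beyond web): 2.9 × 0.5, A = 1.45 in², y = 4.55 in, Ī = 0.030208 in⁴.
Bottom flange (beyond web): 2.9 × 0.5, A = 1.45 in², y = 0.25 in, Ī = 0.030208 in⁴.
By symmetry the centroid is at mid-height, ȳ = 2.4 in.
Transfer each piece to the centroidal x-axis using Ī + A·d² with d = y − 2.4:
  web: d = 0 in → contributes +2.7648 in⁴
  top flange (beyond web): d = 2.15 in → contributes +6.7328 in⁴
  bottom flange (beyond web): d = -2.15 in → contributes +6.7328 in⁴
Total I = 16.23 in⁴.
For the y-axis: x̄ = 1.2191 in.
Repeating about the centroidal y-axis gives I_y = 4.5065 in⁴.
Polar second moment: J = I_x + I_y = 20.737 in⁴.

J ≈ 20.7 in⁴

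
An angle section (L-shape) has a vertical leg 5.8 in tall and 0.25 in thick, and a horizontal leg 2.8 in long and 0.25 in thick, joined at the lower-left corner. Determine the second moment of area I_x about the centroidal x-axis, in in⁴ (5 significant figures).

Decompose the section into non-overlapping parts with the origin at the bottom-left of its bounding rectangle.
Vertical leg: 0.25 × 5.8, A = 1.45 in², y = 2.9 in, Ī = 4.064833 in⁴.
Horizontal leg (remainder): 2.55 × 0.25, A = 0.6375 in², y = 0.125 in, Ī = 0.003320313 in⁴.
Centroid: ȳ = ΣA·y / ΣA = 2.052545 in.
Transfer each piece to the centroidal x-axis using Ī + A·d² with d = y − 2.052545:
  vertical leg: d = 0.8474551 in → contributes +5.106195 in⁴
  horizontal leg (remainder): d = -1.927545 in → contributes +2.371907 in⁴
Total I = 7.478101 in⁴.

I_x ≈ 7.4781 in⁴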